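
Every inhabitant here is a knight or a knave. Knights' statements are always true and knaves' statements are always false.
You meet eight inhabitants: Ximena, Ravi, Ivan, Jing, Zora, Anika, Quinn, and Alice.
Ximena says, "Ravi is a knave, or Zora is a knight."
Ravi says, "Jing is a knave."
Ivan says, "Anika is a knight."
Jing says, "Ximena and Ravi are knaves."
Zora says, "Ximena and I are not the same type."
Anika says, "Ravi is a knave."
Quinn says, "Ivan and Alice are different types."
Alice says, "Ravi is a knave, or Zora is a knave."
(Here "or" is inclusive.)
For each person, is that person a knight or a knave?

Knights: Ravi, Quinn, and Alice. Knaves: Ximena, Ivan, Jing, Zora, and Anika.

As a knave, Ximena's statement "Ravi is a knave, or Zora is a knight" should be False; it is.
Ravi is a knight, and the claim "Jing is a knave" is indeed True.
Ivan is a knave; "Anika is a knight" is False, as required.
Since Jing is a knave, "Ximena and Ravi are knaves" needs to be False, which holds.
Zora is a knave, so "Ximena and I are not the same type" must be False — and it is.
As a knave, Anika's statement "Ravi is a knave" should be False; it is.
Quinn is a knight, and the claim "Ivan and Alice are different types" is indeed True.
Alice is a knight, and the claim "Ravi is a knave, or Zora is a knave" is indeed True.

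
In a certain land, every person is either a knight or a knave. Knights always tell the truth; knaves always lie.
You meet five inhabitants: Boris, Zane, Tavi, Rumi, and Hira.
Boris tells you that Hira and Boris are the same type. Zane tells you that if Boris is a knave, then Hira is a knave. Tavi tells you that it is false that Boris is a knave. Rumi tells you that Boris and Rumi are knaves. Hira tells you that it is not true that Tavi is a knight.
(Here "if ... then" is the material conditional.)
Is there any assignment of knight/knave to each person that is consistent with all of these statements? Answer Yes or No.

No

Checking all 32 assignments, each has at least one speaker whose statement's truth value contradicts their type.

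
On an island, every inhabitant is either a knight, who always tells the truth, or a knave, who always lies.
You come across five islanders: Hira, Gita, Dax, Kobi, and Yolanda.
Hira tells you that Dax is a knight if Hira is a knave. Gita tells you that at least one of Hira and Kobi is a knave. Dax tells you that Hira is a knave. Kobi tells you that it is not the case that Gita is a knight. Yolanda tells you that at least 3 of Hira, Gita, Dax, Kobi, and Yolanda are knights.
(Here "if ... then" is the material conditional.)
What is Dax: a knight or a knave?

Dax is a knave.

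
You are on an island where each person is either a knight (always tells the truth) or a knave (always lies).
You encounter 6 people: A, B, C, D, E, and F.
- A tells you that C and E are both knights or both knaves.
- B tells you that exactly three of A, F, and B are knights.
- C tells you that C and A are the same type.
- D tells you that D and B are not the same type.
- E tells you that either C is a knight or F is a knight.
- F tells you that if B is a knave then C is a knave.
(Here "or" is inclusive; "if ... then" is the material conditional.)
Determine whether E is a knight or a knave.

Consistent assignments: {A=knight, B=knave, C=knight, D=knight, E=knight, F=knave}; {A=knight, B=knave, C=knight, D=knave, E=knight, F=knave}
In every consistent assignment, E is a knight.

E is a knight.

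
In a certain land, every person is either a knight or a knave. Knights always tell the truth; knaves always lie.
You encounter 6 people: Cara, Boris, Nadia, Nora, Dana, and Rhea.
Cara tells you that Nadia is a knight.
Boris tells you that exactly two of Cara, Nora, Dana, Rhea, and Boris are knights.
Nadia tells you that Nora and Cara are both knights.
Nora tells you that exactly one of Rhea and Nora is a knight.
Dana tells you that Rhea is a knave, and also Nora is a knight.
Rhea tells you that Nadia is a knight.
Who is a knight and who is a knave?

Knights: none. Knaves: Cara, Boris, Nadia, Nora, Dana, and Rhea.

Cara is a knave, and the claim "Nadia is a knight" is indeed False.
As a knave, Boris's statement "exactly two of Cara, Nora, Dana, Rhea, and Boris are knights" should be False; it is.
Nadia (knave): "Nora and Cara are both knights" — False. ✓
Nora is a knave; "exactly one of Rhea and Nora is a knight" is False, as required.
Dana is a knave, and the claim "Rhea is a knave, and also Nora is a knight" is indeed False.
Rhea is a knave; "Nadia is a knight" is False, as required.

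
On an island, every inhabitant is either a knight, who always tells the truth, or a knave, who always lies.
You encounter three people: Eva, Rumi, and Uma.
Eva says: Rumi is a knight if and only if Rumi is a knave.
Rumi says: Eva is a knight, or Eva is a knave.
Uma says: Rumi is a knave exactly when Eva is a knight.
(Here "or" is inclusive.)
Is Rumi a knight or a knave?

Rumi is a knight.

Consistent assignments: {Eva=knave, Rumi=knight, Uma=knight}
In every consistent assignment, Rumi is a knight.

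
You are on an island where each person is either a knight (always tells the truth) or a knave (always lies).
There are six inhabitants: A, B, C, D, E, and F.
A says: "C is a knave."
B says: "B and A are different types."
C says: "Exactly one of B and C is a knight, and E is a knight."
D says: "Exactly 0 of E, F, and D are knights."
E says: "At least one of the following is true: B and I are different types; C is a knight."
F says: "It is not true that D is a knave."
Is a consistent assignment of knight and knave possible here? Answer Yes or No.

Yes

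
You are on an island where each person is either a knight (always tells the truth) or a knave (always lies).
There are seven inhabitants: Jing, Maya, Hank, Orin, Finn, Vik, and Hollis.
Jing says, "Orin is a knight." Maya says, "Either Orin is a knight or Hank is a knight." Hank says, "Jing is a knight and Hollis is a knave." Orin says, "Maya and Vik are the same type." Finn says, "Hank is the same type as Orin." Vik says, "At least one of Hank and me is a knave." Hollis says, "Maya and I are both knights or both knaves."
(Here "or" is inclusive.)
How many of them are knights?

5

The unique consistent assignment is Jing=knight, Maya=knight, Hank=knave, Orin=knight, Finn=knave, Vik=knight, Hollis=knight.
That has 5 knights.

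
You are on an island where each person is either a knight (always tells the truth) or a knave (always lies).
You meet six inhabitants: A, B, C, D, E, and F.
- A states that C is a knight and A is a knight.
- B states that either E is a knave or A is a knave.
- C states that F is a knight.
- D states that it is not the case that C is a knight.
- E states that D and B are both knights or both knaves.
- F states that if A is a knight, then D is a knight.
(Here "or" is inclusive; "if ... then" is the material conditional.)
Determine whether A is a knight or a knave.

A is a knave.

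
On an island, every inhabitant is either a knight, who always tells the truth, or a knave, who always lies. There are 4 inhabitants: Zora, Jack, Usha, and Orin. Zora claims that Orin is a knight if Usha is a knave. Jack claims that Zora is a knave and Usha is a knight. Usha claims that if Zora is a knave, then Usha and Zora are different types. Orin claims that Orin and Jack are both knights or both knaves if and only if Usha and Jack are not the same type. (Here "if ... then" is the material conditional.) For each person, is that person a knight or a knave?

Zora is a knave, Jack is a knave, Usha is a knave, and Orin is a knave.

Suppose Zora is a knight. Then Zora's statement "Orin is a knight if Usha is a knave" would have to be true. Checking the 8 ways to assign the others, none is consistent with every speaker.
(For instance, with Jack=knave, Usha=knave, Orin=knave, Zora's claim "Orin is a knight if Usha is a knave" comes out false where it would need to be true.)
So Zora must be a knave, making "Orin is a knight if Usha is a knave" false. Taking Zora=knave, Jack=knave, Usha=knave, Orin=knave, each remaining statement checks out:
  Jack (knave): "Zora is a knave and Usha is a knight" — false. ✓
  Usha (knave): "if Zora is a knave, then Usha and Zora are different types" — false. ✓
  Orin (knave): "Orin and Jack are both knights or both knaves if and only if Usha and Jack are not the same type" — false. ✓
This is the unique consistent assignment.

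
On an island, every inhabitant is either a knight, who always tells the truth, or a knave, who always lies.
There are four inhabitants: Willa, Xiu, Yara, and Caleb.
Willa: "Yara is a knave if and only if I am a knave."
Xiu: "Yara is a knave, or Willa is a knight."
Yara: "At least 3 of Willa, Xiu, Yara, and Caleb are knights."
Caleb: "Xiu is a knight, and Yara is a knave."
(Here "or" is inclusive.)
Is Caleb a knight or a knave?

Caleb is a knave.

Consistent assignments: {Willa=knight, Xiu=knight, Yara=knight, Caleb=knave}
In every consistent assignment, Caleb is a knave.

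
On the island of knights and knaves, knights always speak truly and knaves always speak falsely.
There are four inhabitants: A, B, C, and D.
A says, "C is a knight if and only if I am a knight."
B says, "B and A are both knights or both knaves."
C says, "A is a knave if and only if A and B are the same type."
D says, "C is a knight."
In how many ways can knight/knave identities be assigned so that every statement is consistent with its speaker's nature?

Consistent assignments:
  A=knight, B=knave, C=knight, D=knight

1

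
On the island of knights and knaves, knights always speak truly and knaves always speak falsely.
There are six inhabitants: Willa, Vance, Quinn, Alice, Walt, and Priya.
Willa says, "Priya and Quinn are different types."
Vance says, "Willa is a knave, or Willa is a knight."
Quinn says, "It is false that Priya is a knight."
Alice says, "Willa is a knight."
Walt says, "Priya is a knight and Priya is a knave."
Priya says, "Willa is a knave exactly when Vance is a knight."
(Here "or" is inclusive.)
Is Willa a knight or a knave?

Willa is a knight.

Consistent assignments: {Willa=knight, Vance=knight, Quinn=knight, Alice=knight, Walt=knave, Priya=knave}
In every consistent assignment, Willa is a knight.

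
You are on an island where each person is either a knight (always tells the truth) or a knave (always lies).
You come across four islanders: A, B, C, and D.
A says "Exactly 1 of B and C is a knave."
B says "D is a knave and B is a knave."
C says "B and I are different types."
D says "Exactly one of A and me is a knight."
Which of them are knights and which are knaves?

Suppose A is a knight. Then A's statement "exactly 1 of B and C is a knave" would have to be true. Checking the 8 ways to assign the others, none is consistent with every speaker.
(For instance, with B=knave, C=knave, D=knight, A's claim "exactly 1 of B and C is a knave" comes out false where it would need to be true.)
So A must be a knave, making "exactly 1 of B and C is a knave" false. Taking A=knave, B=knave, C=knave, D=knight, each remaining statement checks out:
  B (knave): "D is a knave and B is a knave" — false. ✓
  C (knave): "B and I are different types" — false. ✓
  D (knight): "exactly one of A and me is a knight" — true. ✓
This is the unique consistent assignment.

A is a knave, B is a knave, C is a knave, and D is a knight.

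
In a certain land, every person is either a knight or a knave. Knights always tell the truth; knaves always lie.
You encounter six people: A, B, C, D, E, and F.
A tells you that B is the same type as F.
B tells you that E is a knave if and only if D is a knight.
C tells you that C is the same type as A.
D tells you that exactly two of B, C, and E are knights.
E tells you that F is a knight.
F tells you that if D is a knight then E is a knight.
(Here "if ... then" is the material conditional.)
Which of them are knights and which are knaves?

A is a knight, B is a knight, C is a knight, D is a knave, E is a knight, and F is a knight.

A is a knight, so "B is the same type as F" must be true — and it is.
B (knight): "E is a knave if and only if D is a knight" — true. ✓
C is a knight, and the claim "C is the same type as A" is indeed true.
D is a knave, and the claim "exactly two of B, C, and E are knights" is indeed False.
E is a knight, and the claim "F is a knight" is indeed true.
F is a knight, so "if D is a knight then E is a knight" must be true — and it is.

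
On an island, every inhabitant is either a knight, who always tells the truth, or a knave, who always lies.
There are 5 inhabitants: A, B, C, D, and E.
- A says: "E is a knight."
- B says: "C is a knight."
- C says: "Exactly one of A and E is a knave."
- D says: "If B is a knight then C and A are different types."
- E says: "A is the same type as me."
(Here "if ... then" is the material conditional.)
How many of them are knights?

The unique consistent assignment is A=knight, B=knave, C=knave, D=knight, E=knight.
That has 3 knights.

3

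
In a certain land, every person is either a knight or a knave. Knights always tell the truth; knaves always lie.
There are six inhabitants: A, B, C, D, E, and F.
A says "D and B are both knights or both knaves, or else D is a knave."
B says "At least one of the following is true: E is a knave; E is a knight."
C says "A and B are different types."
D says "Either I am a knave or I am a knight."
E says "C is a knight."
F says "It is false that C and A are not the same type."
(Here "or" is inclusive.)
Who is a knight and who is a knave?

Knights: A, B, and D. Knaves: C, E, and F.

Since A is a knight, "D and B are both knights or both knaves, or else D is a knave" needs to be true, which holds.
B (knight): "at least one of the following is true: E is a knave; E is a knight" — true. ✓
Since C is a knave, "A and B are different types" needs to be false, which holds.
Since D is a knight, "either I am a knave or I am a knight" needs to be true, which holds.
Since E is a knave, "C is a knight" needs to be false, which holds.
Since F is a knave, "it is false that C and A are not the same type" needs to be false, which holds.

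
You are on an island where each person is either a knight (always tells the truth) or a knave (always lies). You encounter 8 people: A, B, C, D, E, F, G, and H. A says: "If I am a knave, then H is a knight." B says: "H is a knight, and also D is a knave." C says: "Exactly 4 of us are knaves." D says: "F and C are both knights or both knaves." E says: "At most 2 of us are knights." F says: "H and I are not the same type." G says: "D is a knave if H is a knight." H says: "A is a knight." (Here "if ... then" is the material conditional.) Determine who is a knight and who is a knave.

A is a knave, B is a knave, C is a knight, D is a knight, E is a knave, F is a knight, G is a knight, and H is a knave.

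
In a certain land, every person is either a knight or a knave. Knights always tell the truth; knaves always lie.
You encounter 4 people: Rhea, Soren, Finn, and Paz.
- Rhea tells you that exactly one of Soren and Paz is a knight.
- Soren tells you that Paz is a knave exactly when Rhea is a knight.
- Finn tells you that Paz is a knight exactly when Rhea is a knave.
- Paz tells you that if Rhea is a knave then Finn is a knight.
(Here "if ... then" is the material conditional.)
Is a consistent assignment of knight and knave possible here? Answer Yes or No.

Yes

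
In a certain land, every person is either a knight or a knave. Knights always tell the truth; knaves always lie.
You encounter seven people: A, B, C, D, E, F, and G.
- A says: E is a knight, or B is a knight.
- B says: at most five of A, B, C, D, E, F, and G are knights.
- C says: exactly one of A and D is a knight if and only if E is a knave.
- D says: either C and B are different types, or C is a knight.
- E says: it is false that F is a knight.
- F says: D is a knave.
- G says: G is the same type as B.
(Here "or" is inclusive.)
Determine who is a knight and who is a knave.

A is a knight, B is a knight, C is a knight, D is a knight, E is a knight, F is a knave, and G is a knave.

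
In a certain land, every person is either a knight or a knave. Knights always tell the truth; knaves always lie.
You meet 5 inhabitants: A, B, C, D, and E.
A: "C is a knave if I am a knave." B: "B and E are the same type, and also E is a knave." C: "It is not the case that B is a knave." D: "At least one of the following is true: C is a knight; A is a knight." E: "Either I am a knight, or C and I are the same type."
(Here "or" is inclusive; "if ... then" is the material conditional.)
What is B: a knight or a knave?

B is a knave.

Consistent assignments: {A=knight, B=knave, C=knave, D=knight, E=knight}
In every consistent assignment, B is a knave.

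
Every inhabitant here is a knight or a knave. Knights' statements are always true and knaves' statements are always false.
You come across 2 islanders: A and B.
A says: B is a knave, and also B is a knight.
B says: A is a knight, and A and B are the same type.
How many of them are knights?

0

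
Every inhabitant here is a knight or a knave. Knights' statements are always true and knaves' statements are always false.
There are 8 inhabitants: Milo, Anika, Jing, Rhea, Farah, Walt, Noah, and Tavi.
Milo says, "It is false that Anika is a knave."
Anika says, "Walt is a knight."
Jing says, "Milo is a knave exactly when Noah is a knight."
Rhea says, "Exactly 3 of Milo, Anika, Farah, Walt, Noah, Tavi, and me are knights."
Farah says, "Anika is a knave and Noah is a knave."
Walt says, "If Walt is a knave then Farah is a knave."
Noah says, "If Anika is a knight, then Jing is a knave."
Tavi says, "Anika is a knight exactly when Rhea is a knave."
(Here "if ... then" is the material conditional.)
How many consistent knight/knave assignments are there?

2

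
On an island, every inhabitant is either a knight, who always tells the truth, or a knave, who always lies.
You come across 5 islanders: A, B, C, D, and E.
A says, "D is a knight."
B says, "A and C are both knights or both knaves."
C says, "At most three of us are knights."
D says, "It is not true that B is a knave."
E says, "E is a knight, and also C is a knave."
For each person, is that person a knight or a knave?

Suppose A is a knight. Then A's statement "D is a knight" would have to be true. Checking the 16 ways to assign the others, none is consistent with every speaker.
(For instance, with B=knave, C=knight, D=knave, E=knave, A's claim "D is a knight" comes out false where it would need to be true.)
So A must be a knave, making "D is a knight" false. Taking A=knave, B=knave, C=knight, D=knave, E=knave, each remaining statement checks out:
  B (knave): "A and C are both knights or both knaves" — false. ✓
  C (knight): "at most three of us are knights" — true. ✓
  D (knave): "it is not true that B is a knave" — false. ✓
  E (knave): "E is a knight, and also C is a knave" — false. ✓
This is the unique consistent assignment.

A is a knave, B is a knave, C is a knight, D is a knave, and E is a knave.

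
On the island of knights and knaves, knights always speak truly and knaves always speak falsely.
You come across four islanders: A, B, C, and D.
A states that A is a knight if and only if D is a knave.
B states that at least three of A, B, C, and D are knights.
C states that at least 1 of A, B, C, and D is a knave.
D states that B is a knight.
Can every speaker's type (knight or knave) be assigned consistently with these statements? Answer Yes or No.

Yes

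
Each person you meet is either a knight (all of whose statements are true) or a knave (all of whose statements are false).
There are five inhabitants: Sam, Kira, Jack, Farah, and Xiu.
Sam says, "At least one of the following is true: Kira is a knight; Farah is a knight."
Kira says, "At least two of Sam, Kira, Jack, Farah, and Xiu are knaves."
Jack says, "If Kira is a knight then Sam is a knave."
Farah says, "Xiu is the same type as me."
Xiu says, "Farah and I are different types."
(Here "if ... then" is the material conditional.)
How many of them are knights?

The unique consistent assignment is Sam=knight, Kira=knight, Jack=knave, Farah=knave, Xiu=knight.
That has 3 knights.

3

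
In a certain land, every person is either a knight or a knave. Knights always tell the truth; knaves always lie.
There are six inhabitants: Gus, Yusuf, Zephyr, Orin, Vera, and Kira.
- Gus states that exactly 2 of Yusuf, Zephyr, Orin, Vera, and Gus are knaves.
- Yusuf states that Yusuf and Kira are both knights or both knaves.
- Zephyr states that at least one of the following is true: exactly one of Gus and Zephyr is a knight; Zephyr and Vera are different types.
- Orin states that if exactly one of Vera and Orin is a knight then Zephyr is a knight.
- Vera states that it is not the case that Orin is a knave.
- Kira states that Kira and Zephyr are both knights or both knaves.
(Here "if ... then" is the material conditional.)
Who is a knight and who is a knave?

Knights: Yusuf, Zephyr, Orin, Vera, and Kira. Knaves: Gus.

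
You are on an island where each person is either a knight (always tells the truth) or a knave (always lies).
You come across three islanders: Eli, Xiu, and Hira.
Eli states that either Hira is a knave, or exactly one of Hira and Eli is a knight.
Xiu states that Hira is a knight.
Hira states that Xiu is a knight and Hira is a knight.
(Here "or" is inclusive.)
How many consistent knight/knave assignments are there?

1

Consistent assignments:
  Eli=knight, Xiu=knave, Hira=knave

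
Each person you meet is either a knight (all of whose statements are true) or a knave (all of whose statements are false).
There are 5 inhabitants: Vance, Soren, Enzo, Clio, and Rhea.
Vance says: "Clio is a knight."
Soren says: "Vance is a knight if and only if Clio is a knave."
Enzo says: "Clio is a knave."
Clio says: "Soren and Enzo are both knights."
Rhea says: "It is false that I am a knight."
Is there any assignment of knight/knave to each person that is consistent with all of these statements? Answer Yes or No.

Checking all 32 assignments, each has at least one speaker whose statement's truth value contradicts their type.

No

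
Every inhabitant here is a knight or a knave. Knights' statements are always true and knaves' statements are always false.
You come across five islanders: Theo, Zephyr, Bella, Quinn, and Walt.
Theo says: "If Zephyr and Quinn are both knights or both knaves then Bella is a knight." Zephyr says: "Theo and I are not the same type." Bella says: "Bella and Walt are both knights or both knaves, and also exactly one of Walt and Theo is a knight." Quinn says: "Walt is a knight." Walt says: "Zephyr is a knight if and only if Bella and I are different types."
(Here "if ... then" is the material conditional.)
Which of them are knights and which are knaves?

Knights: Zephyr, Quinn, and Walt. Knaves: Theo and Bella.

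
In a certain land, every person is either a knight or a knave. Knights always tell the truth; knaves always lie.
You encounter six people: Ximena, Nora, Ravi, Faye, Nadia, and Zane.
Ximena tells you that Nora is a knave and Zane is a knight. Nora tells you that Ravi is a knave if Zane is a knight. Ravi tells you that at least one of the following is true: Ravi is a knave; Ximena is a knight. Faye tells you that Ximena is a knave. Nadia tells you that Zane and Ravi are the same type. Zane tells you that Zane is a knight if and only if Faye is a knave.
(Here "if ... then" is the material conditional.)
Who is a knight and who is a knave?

Ximena is a knight, so "Nora is a knave and Zane is a knight" must be True — and it is.
Nora (knave): "Ravi is a knave if Zane is a knight" — False. ✓
Since Ravi is a knight, "at least one of the following is true: Ravi is a knave; Ximena is a knight" needs to be True, which holds.
Faye is a knave, and the claim "Ximena is a knave" is indeed False.
Nadia is a knight, so "Zane and Ravi are the same type" must be True — and it is.
Since Zane is a knight, "Zane is a knight if and only if Faye is a knave" needs to be True, which holds.

Ximena is a knight, Nora is a knave, Ravi is a knight, Faye is a knave, Nadia is a knight, and Zane is a knight.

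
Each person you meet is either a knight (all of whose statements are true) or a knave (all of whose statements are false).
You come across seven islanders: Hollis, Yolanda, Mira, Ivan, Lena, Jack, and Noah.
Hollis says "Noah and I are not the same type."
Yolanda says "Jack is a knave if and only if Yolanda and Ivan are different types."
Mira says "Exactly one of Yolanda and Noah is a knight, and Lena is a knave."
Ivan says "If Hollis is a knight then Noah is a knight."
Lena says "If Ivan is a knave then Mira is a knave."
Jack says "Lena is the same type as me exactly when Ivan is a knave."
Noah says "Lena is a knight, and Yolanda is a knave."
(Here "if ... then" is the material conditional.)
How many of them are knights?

The unique consistent assignment is Hollis=knight, Yolanda=knight, Mira=knave, Ivan=knave, Lena=knight, Jack=knave, Noah=knave.
That has 3 knights.

3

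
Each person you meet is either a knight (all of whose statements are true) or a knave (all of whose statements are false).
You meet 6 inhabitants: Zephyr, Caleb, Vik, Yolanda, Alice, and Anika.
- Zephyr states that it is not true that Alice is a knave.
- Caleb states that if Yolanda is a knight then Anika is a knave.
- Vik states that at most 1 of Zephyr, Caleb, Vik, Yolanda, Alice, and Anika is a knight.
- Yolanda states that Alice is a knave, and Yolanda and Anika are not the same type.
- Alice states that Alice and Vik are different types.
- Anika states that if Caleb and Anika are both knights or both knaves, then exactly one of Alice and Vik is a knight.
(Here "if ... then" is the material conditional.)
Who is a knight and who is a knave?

Zephyr is a knight, Caleb is a knight, Vik is a knave, Yolanda is a knave, Alice is a knight, and Anika is a knight.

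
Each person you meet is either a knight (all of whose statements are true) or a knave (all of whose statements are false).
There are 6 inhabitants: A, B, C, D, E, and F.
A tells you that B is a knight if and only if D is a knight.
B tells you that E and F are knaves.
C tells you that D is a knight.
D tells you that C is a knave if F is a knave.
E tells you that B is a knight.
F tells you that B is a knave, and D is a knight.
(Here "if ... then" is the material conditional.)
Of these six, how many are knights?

3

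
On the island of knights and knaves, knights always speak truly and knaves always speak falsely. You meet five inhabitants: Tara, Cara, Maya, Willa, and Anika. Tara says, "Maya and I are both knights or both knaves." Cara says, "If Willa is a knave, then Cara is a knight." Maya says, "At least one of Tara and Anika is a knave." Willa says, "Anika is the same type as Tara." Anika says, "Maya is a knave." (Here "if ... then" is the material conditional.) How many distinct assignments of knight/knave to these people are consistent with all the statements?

3

Consistent assignments:
  Tara=knight, Cara=knight, Maya=knight, Willa=knave, Anika=knave
  Tara=knight, Cara=knave, Maya=knight, Willa=knave, Anika=knave
  Tara=knave, Cara=knight, Maya=knight, Willa=knight, Anika=knave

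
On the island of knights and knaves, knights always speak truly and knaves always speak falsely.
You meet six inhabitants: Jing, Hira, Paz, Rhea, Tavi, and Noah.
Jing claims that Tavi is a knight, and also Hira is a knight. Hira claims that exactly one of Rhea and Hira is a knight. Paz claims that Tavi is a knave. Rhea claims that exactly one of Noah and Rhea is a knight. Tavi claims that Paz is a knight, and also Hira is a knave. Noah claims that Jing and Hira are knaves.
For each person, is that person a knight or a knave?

As a knave, Jing's statement "Tavi is a knight, and also Hira is a knight" should be false; it is.
Since Hira is a knight, "exactly one of Rhea and Hira is a knight" needs to be True, which holds.
As a knight, Paz's statement "Tavi is a knave" should be True; it is.
As a knave, Rhea's statement "exactly one of Noah and Rhea is a knight" should be false; it is.
Tavi is a knave, and the claim "Paz is a knight, and also Hira is a knave" is indeed false.
Noah is a knave, so "Jing and Hira are knaves" must be false — and it is.

Jing is a knave, Hira is a knight, Paz is a knight, Rhea is a knave, Tavi is a knave, and Noah is a knave.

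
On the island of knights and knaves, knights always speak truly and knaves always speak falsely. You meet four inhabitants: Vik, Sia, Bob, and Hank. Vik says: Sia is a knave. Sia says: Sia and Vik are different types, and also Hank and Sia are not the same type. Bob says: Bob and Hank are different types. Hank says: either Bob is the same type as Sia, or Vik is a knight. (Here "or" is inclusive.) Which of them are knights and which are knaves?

Vik is a knave, so "Sia is a knave" must be False — and it is.
Since Sia is a knight, "Sia and Vik are different types, and also Hank and Sia are not the same type" needs to be True, which holds.
Bob is a knave; "Bob and Hank are different types" is False, as required.
Hank is a knave; "either Bob is the same type as Sia, or Vik is a knight" is False, as required.

Vik is a knave, Sia is a knight, Bob is a knave, and Hank is a knave.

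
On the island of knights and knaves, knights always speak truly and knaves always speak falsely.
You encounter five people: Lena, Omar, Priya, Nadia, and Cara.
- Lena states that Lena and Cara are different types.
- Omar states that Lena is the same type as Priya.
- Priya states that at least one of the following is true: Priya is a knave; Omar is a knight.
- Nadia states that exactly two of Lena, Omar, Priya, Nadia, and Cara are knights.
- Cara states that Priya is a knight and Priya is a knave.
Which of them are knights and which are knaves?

Lena is a knight, so "Lena and Cara are different types" must be true — and it is.
Omar is a knight, and the claim "Lena is the same type as Priya" is indeed true.
Priya (knight): "at least one of the following is true: Priya is a knave; Omar is a knight" — true. ✓
Nadia is a knave, and the claim "exactly two of Lena, Omar, Priya, Nadia, and Cara are knights" is indeed false.
Since Cara is a knave, "Priya is a knight and Priya is a knave" needs to be false, which holds.

Lena is a knight, Omar is a knight, Priya is a knight, Nadia is a knave, and Cara is a knave.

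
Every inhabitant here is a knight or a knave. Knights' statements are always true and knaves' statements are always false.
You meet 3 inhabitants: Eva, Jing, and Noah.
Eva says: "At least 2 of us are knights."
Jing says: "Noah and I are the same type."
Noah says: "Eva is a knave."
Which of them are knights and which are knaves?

Eva is a knave, Jing is a knave, and Noah is a knight.

Eva (knave): "at least 2 of us are knights" — false. ✓
Jing is a knave, so "Noah and I are the same type" must be false — and it is.
Noah (knight): "Eva is a knave" — True. ✓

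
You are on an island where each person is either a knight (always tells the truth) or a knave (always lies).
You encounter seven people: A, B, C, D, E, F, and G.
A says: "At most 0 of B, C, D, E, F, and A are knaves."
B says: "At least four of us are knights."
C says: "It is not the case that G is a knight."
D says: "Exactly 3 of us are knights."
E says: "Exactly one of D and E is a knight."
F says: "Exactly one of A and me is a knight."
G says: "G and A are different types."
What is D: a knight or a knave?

D is a knave.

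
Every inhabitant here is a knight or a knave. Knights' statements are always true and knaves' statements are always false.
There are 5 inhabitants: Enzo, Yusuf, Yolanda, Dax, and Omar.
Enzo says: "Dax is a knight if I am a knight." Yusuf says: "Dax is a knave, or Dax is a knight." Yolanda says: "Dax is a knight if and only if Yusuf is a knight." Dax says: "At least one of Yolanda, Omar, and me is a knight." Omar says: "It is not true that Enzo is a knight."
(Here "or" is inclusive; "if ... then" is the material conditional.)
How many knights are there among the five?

The unique consistent assignment is Enzo=knight, Yusuf=knight, Yolanda=knight, Dax=knight, Omar=knave.
That has 4 knights.

4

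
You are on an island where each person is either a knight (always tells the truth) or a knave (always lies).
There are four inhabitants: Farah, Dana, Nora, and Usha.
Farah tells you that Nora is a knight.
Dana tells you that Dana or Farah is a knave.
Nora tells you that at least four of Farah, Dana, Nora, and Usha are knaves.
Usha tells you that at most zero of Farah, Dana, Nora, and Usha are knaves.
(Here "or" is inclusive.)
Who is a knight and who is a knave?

As a knave, Farah's statement "Nora is a knight" should be false; it is.
Since Dana is a knight, "Dana or Farah is a knave" needs to be True, which holds.
Nora is a knave, and the claim "at least four of Farah, Dana, Nora, and Usha are knaves" is indeed false.
As a knave, Usha's statement "at most zero of Farah, Dana, Nora, and Usha are knaves" should be false; it is.

Farah is a knave, Dana is a knight, Nora is a knave, and Usha is a knave.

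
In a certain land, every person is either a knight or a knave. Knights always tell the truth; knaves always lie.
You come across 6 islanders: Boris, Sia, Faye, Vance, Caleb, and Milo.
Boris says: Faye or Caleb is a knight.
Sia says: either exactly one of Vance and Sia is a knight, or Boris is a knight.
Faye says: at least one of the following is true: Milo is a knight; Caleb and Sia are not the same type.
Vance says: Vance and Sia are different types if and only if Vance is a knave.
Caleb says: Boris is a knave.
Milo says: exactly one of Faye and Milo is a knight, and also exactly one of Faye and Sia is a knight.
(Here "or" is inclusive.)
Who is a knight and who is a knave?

Boris is a knight; "Faye or Caleb is a knight" is true, as required.
Since Sia is a knight, "either exactly one of Vance and Sia is a knight, or Boris is a knight" needs to be true, which holds.
Since Faye is a knight, "at least one of the following is true: Milo is a knight; Caleb and Sia are not the same type" needs to be true, which holds.
Vance is a knight, so "Vance and Sia are different types if and only if Vance is a knave" must be true — and it is.
Caleb is a knave; "Boris is a knave" is False, as required.
Milo is a knave; "exactly one of Faye and Milo is a knight, and also exactly one of Faye and Sia is a knight" is False, as required.

Boris is a knight, Sia is a knight, Faye is a knight, Vance is a knight, Caleb is a knave, and Milo is a knave.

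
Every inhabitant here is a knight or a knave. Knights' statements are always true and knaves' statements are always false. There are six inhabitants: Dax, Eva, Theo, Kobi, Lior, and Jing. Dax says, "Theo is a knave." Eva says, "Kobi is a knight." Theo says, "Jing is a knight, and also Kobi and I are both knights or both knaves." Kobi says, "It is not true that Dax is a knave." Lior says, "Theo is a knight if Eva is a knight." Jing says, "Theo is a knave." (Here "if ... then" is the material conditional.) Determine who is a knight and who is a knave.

Dax is a knight, Eva is a knight, Theo is a knave, Kobi is a knight, Lior is a knave, and Jing is a knight.

Dax is a knight, so "Theo is a knave" must be true — and it is.
Eva is a knight, so "Kobi is a knight" must be true — and it is.
Since Theo is a knave, "Jing is a knight, and also Kobi and I are both knights or both knaves" needs to be false, which holds.
Since Kobi is a knight, "it is not true that Dax is a knave" needs to be true, which holds.
Since Lior is a knave, "Theo is a knight if Eva is a knight" needs to be false, which holds.
Jing (knight): "Theo is a knave" — true. ✓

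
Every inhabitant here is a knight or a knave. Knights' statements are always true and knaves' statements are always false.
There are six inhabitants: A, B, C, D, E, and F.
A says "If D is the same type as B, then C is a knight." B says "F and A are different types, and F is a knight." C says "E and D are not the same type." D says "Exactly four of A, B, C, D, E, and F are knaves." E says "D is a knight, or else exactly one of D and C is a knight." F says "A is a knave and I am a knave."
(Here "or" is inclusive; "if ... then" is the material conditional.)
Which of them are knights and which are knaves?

Knights: A, C, and E. Knaves: B, D, and F.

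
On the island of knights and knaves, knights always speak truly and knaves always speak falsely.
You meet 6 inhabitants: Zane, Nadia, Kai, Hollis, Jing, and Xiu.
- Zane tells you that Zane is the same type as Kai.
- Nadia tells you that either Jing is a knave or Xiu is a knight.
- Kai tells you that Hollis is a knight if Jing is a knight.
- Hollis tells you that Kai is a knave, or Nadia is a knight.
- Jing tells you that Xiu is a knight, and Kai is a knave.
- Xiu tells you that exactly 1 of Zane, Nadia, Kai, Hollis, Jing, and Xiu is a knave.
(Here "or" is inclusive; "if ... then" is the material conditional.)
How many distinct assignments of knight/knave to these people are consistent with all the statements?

3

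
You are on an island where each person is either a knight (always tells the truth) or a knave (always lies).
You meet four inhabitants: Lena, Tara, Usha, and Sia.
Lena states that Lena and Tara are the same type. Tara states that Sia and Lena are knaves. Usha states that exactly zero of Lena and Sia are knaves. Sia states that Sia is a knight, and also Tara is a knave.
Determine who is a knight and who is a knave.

Lena is a knave, Tara is a knight, Usha is a knave, and Sia is a knave.

Lena is a knave; "Lena and Tara are the same type" is false, as required.
Tara is a knight, and the claim "Sia and Lena are knaves" is indeed true.
Since Usha is a knave, "exactly zero of Lena and Sia are knaves" needs to be false, which holds.
Since Sia is a knave, "Sia is a knight, and also Tara is a knave" needs to be false, which holds.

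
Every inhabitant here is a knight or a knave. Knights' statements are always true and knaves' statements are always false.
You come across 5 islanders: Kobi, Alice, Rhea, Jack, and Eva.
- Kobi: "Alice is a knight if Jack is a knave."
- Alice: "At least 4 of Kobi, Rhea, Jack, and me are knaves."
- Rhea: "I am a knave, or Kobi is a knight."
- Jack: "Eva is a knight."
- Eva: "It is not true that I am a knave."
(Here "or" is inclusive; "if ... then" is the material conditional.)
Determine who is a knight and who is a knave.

Kobi is a knight, Alice is a knave, Rhea is a knight, Jack is a knight, and Eva is a knight.

Suppose Kobi is a knave. Then Kobi's statement "Alice is a knight if Jack is a knave" would have to be false. Checking the 16 ways to assign the others, none is consistent with every speaker.
(For instance, with Alice=knave, Rhea=knight, Jack=knight, Eva=knight, Kobi's claim "Alice is a knight if Jack is a knave" comes out true where it would need to be false.)
So Kobi must be a knight, making "Alice is a knight if Jack is a knave" true. Taking Kobi=knight, Alice=knave, Rhea=knight, Jack=knight, Eva=knight, each remaining statement checks out:
  Alice (knave): "at least 4 of Kobi, Rhea, Jack, and me are knaves" — false. ✓
  Rhea (knight): "I am a knave, or Kobi is a knight" — true. ✓
  Jack (knight): "Eva is a knight" — true. ✓
  Eva (knight): "it is not true that I am a knave" — true. ✓
This is the unique consistent assignment.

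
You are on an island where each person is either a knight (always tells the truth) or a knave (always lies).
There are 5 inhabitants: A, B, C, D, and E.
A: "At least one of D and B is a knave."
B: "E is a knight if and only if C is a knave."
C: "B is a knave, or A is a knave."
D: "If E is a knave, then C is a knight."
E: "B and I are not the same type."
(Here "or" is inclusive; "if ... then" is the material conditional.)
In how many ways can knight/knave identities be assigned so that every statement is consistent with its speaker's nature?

1

Consistent assignments:
  A=knight, B=knave, C=knight, D=knight, E=knight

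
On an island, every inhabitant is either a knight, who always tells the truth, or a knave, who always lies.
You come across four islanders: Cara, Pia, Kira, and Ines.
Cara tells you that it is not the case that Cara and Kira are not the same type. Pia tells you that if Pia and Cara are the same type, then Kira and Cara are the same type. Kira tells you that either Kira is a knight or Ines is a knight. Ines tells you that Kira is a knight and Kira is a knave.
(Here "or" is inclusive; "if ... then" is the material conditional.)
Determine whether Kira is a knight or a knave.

Kira is a knight.

Consistent assignments: {Cara=knight, Pia=knight, Kira=knight, Ines=knave}; {Cara=knave, Pia=knight, Kira=knight, Ines=knave}; {Cara=knave, Pia=knave, Kira=knight, Ines=knave}
In every consistent assignment, Kira is a knight.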